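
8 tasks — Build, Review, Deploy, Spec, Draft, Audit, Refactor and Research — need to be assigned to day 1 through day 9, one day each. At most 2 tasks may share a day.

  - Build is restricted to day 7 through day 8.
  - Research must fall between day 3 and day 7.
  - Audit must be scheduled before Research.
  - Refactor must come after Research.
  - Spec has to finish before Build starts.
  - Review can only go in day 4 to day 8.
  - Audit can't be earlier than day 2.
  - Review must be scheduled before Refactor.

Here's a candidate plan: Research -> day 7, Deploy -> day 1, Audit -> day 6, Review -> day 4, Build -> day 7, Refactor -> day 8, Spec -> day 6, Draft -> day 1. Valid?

Yes, all constraints hold

Audit must be scheduled before Research — holds.
Refactor must come after Research — holds.
Review must be scheduled before Refactor — holds.
Review can only go in day 4 to day 8 — holds.
At most 2 tasks may share a day — holds.
Spec has to finish before Build starts — holds.
Research must fall between day 3 and day 7 — holds.
Audit can't be earlier than day 2 — holds.
Build is restricted to day 7 through day 8 — holds.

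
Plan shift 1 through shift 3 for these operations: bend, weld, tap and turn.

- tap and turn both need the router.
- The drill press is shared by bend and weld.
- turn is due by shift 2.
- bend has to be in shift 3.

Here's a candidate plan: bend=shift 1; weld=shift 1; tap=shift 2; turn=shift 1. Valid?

No. bend has to be in shift 3 is not satisfied.

bend has to be in shift 3 — violated.
turn is due by shift 2 — holds.
The drill press is shared by bend and weld — violated.
tap and turn both need the router — holds.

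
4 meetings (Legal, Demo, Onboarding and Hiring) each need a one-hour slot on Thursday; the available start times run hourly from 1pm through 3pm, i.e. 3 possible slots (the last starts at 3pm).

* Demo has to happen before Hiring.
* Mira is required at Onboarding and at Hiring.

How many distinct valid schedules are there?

18

Splitting on Legal: it can be 1pm (6), 2pm (6), 3pm (6). Listing each branch's schedules as (Demo, Onboarding, Hiring):
Legal=1pm: (1pm,1pm,2pm) (1pm,1pm,3pm) (1pm,2pm,3pm) (1pm,3pm,2pm) (2pm,1pm,3pm) (2pm,2pm,3pm) — 6.
Legal=2pm: (1pm,1pm,2pm) (1pm,1pm,3pm) (1pm,2pm,3pm) (1pm,3pm,2pm) (2pm,1pm,3pm) (2pm,2pm,3pm) — 6.
Legal=3pm: (1pm,1pm,2pm) (1pm,1pm,3pm) (1pm,2pm,3pm) (1pm,3pm,2pm) (2pm,1pm,3pm) (2pm,2pm,3pm) — 6.
Summing: 6 + 6 + 6 = 18.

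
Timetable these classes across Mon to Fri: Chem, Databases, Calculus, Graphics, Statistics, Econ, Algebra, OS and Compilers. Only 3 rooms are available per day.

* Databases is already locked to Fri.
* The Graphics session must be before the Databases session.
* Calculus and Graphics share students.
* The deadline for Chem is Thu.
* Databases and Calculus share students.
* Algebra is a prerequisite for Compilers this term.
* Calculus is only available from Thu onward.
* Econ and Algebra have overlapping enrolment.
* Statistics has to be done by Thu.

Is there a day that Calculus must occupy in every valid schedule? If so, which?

Calculus's window is Thu–Fri.
Databases is fixed at Fri, and Calculus can't share a day with Databases.
So Calculus must be Thu.

Thu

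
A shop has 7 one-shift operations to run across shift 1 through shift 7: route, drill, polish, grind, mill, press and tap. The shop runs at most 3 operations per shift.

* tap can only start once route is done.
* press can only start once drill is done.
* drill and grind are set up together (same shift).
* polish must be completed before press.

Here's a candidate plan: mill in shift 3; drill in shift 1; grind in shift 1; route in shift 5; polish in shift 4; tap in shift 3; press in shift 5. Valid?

tap can only start once route is done — violated.
The shop runs at most 3 operations per shift — holds.
polish must be completed before press — holds.
drill and grind are set up together (same shift) — holds.
press can only start once drill is done — holds.

No. tap can only start once route is done is not satisfied.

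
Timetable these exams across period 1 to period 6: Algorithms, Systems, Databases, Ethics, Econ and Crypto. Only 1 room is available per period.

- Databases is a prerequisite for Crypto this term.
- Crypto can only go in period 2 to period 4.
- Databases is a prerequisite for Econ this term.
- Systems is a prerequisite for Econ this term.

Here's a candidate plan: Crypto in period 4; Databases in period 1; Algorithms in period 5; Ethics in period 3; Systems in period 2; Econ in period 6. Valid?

Valid

Databases is a prerequisite for Econ this term — holds.
Crypto can only go in period 2 to period 4 — holds.
Only 1 room is available per period — holds.
Databases is a prerequisite for Crypto this term — holds.
Systems is a prerequisite for Econ this term — holds.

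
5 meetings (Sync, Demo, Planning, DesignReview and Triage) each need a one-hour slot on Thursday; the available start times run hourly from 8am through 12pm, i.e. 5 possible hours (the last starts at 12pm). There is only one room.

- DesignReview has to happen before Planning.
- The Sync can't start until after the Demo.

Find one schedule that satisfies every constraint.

DesignReview=10am, Planning=11am, Sync=9am, Demo=8am, Triage=12pm

Checking: DesignReview(10am) before Planning(11am); Demo(8am) before Sync(9am); max 1 per hour (cap 1).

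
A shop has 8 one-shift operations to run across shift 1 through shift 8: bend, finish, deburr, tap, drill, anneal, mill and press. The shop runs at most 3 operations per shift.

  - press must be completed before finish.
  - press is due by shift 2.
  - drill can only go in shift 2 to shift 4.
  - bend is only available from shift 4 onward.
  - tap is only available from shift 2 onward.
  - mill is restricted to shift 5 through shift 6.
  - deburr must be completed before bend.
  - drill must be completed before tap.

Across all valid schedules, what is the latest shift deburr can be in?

Downstream work caps deburr at shift 7.
deburr at shift 7 is achievable: drill in shift 2, mill in shift 5, press in shift 1, anneal in shift 1, bend in shift 8, tap in shift 3, finish in shift 2, deburr in shift 7.

shift 7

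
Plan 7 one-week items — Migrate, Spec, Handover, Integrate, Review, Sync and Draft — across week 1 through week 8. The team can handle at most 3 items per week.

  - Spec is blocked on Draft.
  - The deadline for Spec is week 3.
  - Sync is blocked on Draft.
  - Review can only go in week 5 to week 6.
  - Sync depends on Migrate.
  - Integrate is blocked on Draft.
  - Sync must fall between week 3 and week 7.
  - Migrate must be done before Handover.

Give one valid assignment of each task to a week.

Integrate=week 2, Sync=week 3, Spec=week 2, Draft=week 1, Review=week 5, Handover=week 2, Migrate=week 1

Checking: Draft(week 1) before Spec(week 2); Draft(week 1) before Integrate(week 2); Draft(week 1) before Sync(week 3); Migrate(week 1) before Handover(week 2); Migrate(week 1) before Sync(week 3); Review=week 5 in [week 5,week 6]; Sync=week 3 in [week 3,week 7]; Spec=week 2 in [week 1,week 3]; max 3 per week (cap 3).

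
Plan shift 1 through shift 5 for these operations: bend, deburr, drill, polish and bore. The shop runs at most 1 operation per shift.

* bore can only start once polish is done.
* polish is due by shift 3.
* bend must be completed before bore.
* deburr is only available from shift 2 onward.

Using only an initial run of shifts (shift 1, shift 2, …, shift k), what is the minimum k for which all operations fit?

The precedence chain requires at least 2 distinct shifts.
With at most 1 per shift and 5 operations, at least 5 shifts are needed.
5 works (last occupied shift: shift 5): for example polish in shift 1; bore in shift 4; bend in shift 3; deburr in shift 2; drill in shift 5.

5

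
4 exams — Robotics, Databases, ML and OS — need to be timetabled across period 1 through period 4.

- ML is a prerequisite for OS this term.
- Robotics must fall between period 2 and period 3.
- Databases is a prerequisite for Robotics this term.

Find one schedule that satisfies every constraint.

Databases -> period 1, OS -> period 2, Robotics -> period 2, ML -> period 1

Checking: Databases(period 1) before Robotics(period 2); ML(period 1) before OS(period 2); Robotics=period 2 in [period 2,period 3].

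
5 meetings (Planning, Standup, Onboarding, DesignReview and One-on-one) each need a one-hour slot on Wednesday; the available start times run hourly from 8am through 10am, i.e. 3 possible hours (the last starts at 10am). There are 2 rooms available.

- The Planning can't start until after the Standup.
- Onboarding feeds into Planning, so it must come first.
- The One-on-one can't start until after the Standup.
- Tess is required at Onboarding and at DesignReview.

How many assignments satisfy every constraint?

11

Splitting on Planning: it can be 9am (3), 10am (8). Listing each branch's schedules as (Standup, Onboarding, DesignReview, One-on-one):
Planning=9am: (8am,8am,9am,10am) (8am,8am,10am,9am) (8am,8am,10am,10am) — 3.
Planning=10am: (8am,8am,9am,9am) (8am,8am,9am,10am) (8am,8am,10am,9am) (8am,9am,8am,9am) (8am,9am,8am,10am) (8am,9am,10am,9am) (9am,8am,9am,10am) (9am,9am,8am,10am) — 8.
Summing: 3 + 8 = 11.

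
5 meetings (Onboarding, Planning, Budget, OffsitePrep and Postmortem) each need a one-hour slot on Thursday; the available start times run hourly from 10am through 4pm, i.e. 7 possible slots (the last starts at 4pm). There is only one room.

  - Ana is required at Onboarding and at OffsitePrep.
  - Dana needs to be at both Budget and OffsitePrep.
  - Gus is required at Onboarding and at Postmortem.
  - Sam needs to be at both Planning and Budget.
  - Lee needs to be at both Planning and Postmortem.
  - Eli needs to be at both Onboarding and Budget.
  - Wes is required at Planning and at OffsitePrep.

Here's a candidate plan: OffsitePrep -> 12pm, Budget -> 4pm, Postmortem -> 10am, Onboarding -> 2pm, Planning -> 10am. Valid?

Ana is required at Onboarding and at OffsitePrep — holds.
Lee needs to be at both Planning and Postmortem — violated.
Eli needs to be at both Onboarding and Budget — holds.
There is only one room — violated.
Gus is required at Onboarding and at Postmortem — holds.
Dana needs to be at both Budget and OffsitePrep — holds.
Sam needs to be at both Planning and Budget — holds.
Wes is required at Planning and at OffsitePrep — holds.

No — it violates: Lee needs to be at both Planning and Postmortem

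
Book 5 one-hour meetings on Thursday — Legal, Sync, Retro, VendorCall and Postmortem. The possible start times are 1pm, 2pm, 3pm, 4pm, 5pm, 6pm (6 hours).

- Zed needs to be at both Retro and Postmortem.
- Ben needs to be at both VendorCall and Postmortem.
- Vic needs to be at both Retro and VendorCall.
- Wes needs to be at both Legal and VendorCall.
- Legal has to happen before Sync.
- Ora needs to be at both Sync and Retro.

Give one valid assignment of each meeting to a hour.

Postmortem=3pm, Retro=1pm, VendorCall=2pm, Legal=1pm, Sync=2pm

Checking: Legal(1pm) before Sync(2pm); Sync(2pm) != Retro(1pm); Retro(1pm) != Postmortem(3pm); VendorCall(2pm) != Postmortem(3pm); Retro(1pm) != VendorCall(2pm); Legal(1pm) != VendorCall(2pm).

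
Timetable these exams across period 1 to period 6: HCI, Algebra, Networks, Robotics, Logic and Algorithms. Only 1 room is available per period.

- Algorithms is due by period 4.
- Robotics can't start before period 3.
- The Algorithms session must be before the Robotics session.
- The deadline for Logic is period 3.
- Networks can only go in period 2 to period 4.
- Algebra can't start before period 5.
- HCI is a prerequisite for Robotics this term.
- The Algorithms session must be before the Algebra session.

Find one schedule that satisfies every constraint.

HCI=period 4, Algebra=period 5, Networks=period 2, Algorithms=period 3, Robotics=period 6, Logic=period 1

Checking: HCI(period 4) before Robotics(period 6); Algorithms(period 3) before Algebra(period 5); Algorithms(period 3) before Robotics(period 6); Robotics=period 6 in [period 3,period 6]; Algorithms=period 3 in [period 1,period 4]; Algebra=period 5 in [period 5,period 6]; Networks=period 2 in [period 2,period 4]; Logic=period 1 in [period 1,period 3]; max 1 per period (cap 1).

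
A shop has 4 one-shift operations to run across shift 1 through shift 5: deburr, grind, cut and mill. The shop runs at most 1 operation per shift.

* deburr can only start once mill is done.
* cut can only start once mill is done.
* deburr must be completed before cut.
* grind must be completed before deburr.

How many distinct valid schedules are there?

Splitting on deburr: it can be shift 3 (4), shift 4 (6). Listing each branch's schedules as (grind, cut, mill) by shift number:
deburr=shift 3: (1,4,2) (1,5,2) (2,4,1) (2,5,1) — 4.
deburr=shift 4: (1,5,2) (1,5,3) (2,5,1) (2,5,3) (3,5,1) (3,5,2) — 6.
Summing: 4 + 6 = 10.

10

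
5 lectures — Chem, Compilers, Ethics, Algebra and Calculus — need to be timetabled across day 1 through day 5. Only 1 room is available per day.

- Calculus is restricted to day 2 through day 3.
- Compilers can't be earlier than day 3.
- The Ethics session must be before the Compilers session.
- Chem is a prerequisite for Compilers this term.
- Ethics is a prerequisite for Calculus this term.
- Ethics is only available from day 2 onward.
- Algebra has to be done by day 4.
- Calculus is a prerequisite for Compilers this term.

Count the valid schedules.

Enumerating: Calculus in day 3; Chem in day 4; Algebra in day 1; Ethics in day 2; Compilers in day 5 | Algebra=day 4, Chem=day 1, Ethics=day 2, Calculus=day 3, Compilers=day 5.

2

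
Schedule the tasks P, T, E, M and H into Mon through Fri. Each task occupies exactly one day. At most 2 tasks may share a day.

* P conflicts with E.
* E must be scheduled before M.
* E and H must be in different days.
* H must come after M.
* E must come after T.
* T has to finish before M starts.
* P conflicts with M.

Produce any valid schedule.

H in Thu; E in Tue; P in Mon; M in Wed; T in Mon

Checking: E(Tue) before M(Wed); M(Wed) before H(Thu); T(Mon) before E(Tue); T(Mon) before M(Wed); P(Mon) != E(Tue); P(Mon) != M(Wed); E(Tue) != H(Thu); max 2 per day (cap 2).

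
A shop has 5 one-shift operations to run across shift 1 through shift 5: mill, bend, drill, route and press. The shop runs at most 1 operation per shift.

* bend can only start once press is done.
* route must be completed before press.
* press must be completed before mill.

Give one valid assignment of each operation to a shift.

route=shift 1; drill=shift 5; bend=shift 4; mill=shift 3; press=shift 2

Checking: press(shift 2) before bend(shift 4); press(shift 2) before mill(shift 3); route(shift 1) before press(shift 2); max 1 per shift (cap 1).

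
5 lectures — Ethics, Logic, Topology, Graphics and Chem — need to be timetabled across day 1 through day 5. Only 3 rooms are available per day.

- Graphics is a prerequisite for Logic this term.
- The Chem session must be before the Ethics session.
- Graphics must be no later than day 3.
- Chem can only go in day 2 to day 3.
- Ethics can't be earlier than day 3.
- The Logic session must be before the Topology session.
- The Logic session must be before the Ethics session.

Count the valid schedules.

Splitting on Ethics: it can be day 3 (3), day 4 (14), day 5 (20). Listing each branch's schedules as (Logic, Topology, Graphics, Chem) by day number:
Ethics=day 3: (2,3,1,2) (2,4,1,2) (2,5,1,2) — 3.
Ethics=day 4: (2,3,1,2) (2,3,1,3) (2,4,1,2) (2,4,1,3) (2,5,1,2) (2,5,1,3) (3,4,1,2) (3,4,1,3) (3,4,2,2) (3,4,2,3) (3,5,1,2) (3,5,1,3) (3,5,2,2) (3,5,2,3) — 14.
Ethics=day 5: (2,3,1,2) (2,3,1,3) (2,4,1,2) (2,4,1,3) (2,5,1,2) (2,5,1,3) (3,4,1,2) (3,4,1,3) (3,4,2,2) (3,4,2,3) (3,5,1,2) (3,5,1,3) (3,5,2,2) (3,5,2,3) (4,5,1,2) (4,5,1,3) (4,5,2,2) (4,5,2,3) (4,5,3,2) (4,5,3,3) — 20.
Summing: 3 + 14 + 20 = 37.

37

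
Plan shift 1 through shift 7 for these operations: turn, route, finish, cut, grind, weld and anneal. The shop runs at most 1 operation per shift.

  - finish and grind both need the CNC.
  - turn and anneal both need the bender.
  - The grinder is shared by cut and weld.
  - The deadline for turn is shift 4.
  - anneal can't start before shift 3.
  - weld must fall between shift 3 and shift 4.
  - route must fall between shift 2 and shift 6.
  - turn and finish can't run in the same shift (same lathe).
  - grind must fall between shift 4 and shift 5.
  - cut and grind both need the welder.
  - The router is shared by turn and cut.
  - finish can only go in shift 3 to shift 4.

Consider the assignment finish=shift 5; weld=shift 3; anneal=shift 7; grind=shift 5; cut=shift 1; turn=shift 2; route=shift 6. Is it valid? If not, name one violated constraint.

turn and finish can't run in the same shift (same lathe) — holds.
weld must fall between shift 3 and shift 4 — holds.
The shop runs at most 1 operation per shift — violated.
turn and anneal both need the bender — holds.
anneal can't start before shift 3 — holds.
finish and grind both need the CNC — violated.
The router is shared by turn and cut — holds.
The grinder is shared by cut and weld — holds.
grind must fall between shift 4 and shift 5 — holds.
finish can only go in shift 3 to shift 4 — violated.
route must fall between shift 2 and shift 6 — holds.
cut and grind both need the welder — holds.
The deadline for turn is shift 4 — holds.

No — it violates: finish can only go in shift 3 to shift 4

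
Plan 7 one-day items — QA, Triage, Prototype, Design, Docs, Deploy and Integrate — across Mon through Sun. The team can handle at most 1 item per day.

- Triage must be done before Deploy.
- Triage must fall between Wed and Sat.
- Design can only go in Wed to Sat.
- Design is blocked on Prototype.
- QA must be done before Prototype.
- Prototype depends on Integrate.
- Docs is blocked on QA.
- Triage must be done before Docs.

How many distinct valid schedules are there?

Splitting on QA: it can be Mon (12), Tue (12). Listing each branch's schedules as (Triage, Prototype, Design, Docs, Deploy, Integrate):
QA=Mon: (Wed,Thu,Fri,Sat,Sun,Tue) (Wed,Thu,Fri,Sun,Sat,Tue) (Wed,Thu,Sat,Fri,Sun,Tue) (Wed,Thu,Sat,Sun,Fri,Tue) (Wed,Fri,Sat,Thu,Sun,Tue) (Wed,Fri,Sat,Sun,Thu,Tue) (Thu,Wed,Fri,Sat,Sun,Tue) (Thu,Wed,Fri,Sun,Sat,Tue) (Thu,Wed,Sat,Fri,Sun,Tue) (Thu,Wed,Sat,Sun,Fri,Tue) (Fri,Wed,Thu,Sat,Sun,Tue) (Fri,Wed,Thu,Sun,Sat,Tue) — 12.
QA=Tue: (Wed,Thu,Fri,Sat,Sun,Mon) (Wed,Thu,Fri,Sun,Sat,Mon) (Wed,Thu,Sat,Fri,Sun,Mon) (Wed,Thu,Sat,Sun,Fri,Mon) (Wed,Fri,Sat,Thu,Sun,Mon) (Wed,Fri,Sat,Sun,Thu,Mon) (Thu,Wed,Fri,Sat,Sun,Mon) (Thu,Wed,Fri,Sun,Sat,Mon) (Thu,Wed,Sat,Fri,Sun,Mon) (Thu,Wed,Sat,Sun,Fri,Mon) (Fri,Wed,Thu,Sat,Sun,Mon) (Fri,Wed,Thu,Sun,Sat,Mon) — 12.
Summing: 12 + 12 = 24.

24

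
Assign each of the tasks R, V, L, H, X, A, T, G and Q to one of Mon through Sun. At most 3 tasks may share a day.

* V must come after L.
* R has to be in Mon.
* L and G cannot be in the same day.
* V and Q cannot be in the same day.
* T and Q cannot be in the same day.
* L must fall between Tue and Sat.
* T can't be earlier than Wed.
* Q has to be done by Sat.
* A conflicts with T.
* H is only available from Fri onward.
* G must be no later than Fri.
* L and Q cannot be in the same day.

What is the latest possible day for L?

L is available from Tue; L's own window allows nothing later than Sat.
L at Sat is achievable: G -> Mon; V -> Sun; T -> Wed; R -> Mon; Q -> Mon; H -> Fri; A -> Tue; X -> Tue; L -> Sat.

Sat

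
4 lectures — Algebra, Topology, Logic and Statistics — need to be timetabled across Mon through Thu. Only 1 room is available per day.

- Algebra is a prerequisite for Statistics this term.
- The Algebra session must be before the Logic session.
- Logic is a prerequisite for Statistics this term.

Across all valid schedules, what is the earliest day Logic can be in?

Precedence pushes Logic to at least Tue; downstream work caps Logic at Wed.
Logic at Tue is achievable: Topology in Thu, Algebra in Mon, Logic in Tue, Statistics in Wed.

Tue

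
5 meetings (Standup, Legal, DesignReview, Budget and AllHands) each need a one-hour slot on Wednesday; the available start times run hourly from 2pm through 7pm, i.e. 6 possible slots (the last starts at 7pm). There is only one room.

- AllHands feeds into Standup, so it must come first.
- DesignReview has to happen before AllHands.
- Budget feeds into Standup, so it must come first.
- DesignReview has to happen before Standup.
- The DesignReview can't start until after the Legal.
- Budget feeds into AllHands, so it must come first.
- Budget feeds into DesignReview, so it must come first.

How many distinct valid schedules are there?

Splitting on Standup: it can be 6pm (2), 7pm (10). Listing each branch's schedules as (Legal, DesignReview, Budget, AllHands):
Standup=6pm: (2pm,4pm,3pm,5pm) (3pm,4pm,2pm,5pm) — 2.
Standup=7pm: (2pm,4pm,3pm,5pm) (2pm,4pm,3pm,6pm) (2pm,5pm,3pm,6pm) (2pm,5pm,4pm,6pm) (3pm,4pm,2pm,5pm) (3pm,4pm,2pm,6pm) (3pm,5pm,2pm,6pm) (3pm,5pm,4pm,6pm) (4pm,5pm,2pm,6pm) (4pm,5pm,3pm,6pm) — 10.
Summing: 2 + 10 = 12.

12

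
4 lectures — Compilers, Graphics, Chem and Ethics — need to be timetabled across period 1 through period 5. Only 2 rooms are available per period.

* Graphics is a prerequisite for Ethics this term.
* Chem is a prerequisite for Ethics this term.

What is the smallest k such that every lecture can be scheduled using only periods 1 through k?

2

The precedence chain requires at least 2 distinct periods.
With at most 2 per period and 4 lectures, at least 2 periods are needed.
2 works (last occupied period: period 2): for example Chem=period 1, Graphics=period 1, Compilers=period 2, Ethics=period 2.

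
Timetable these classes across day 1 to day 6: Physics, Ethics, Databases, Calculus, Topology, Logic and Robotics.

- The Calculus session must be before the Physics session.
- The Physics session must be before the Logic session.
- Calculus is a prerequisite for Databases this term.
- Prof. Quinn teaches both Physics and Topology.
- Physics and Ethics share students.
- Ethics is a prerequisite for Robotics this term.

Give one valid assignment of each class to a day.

Topology=day 1; Ethics=day 1; Databases=day 2; Calculus=day 1; Robotics=day 2; Logic=day 3; Physics=day 2

Checking: Ethics(day 1) before Robotics(day 2); Calculus(day 1) before Physics(day 2); Calculus(day 1) before Databases(day 2); Physics(day 2) before Logic(day 3); Physics(day 2) != Topology(day 1); Physics(day 2) != Ethics(day 1).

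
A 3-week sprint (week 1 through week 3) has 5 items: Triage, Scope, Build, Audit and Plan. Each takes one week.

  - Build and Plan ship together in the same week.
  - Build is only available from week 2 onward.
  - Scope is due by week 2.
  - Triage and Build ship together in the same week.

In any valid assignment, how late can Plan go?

Plan must be in the same week as Build, which can't be before week 2, so Plan is at least week 2.
Plan at week 3 is achievable: Triage in week 3, Build in week 3, Plan in week 3, Scope in week 1, Audit in week 1.

week 3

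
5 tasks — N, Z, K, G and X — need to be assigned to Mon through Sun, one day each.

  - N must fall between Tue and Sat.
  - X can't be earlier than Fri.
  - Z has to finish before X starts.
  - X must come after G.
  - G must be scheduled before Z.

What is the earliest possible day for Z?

Tue

Precedence pushes Z to at least Tue; downstream work caps Z at Sat.
Z at Tue is achievable: N in Tue; X in Fri; G in Mon; Z in Tue; K in Mon.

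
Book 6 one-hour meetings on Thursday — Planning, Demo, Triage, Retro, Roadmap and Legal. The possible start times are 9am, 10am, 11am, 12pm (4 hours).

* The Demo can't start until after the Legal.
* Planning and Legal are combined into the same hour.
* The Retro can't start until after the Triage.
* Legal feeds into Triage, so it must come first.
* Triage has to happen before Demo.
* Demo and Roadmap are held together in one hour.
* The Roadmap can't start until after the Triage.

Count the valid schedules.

6

Splitting on Planning: it can be 9am (5), 10am (1). Listing each branch's schedules as (Demo, Triage, Retro, Roadmap, Legal):
Planning=9am: (11am,10am,11am,11am,9am) (11am,10am,12pm,11am,9am) (12pm,10am,11am,12pm,9am) (12pm,10am,12pm,12pm,9am) (12pm,11am,12pm,12pm,9am) — 5.
Planning=10am: (12pm,11am,12pm,12pm,10am) — 1.
Summing: 5 + 1 = 6.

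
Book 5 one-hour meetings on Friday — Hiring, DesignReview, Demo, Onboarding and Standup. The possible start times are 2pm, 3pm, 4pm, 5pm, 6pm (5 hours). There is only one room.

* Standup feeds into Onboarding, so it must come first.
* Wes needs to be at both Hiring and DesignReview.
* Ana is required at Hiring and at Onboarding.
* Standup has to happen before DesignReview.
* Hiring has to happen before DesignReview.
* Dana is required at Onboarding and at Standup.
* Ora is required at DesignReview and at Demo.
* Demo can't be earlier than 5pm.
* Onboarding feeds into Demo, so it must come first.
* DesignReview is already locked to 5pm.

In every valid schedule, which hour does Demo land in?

6pm

Demo's window is 5pm–6pm.
DesignReview is fixed at 5pm, and Demo can't share a hour with DesignReview.
So Demo must be 6pm.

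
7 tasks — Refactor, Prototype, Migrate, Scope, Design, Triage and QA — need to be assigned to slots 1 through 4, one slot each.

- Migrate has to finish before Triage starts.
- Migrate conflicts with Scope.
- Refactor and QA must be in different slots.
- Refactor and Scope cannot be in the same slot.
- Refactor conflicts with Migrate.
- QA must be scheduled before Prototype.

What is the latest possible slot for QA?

3

Downstream work caps QA at 3.
QA at 3 is achievable: QA -> 3; Prototype -> 4; Design -> 1; Scope -> 3; Triage -> 2; Refactor -> 2; Migrate -> 1.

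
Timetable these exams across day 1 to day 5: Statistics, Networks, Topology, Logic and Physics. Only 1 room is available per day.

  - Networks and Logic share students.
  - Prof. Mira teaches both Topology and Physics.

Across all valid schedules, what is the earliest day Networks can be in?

day 1

Networks at day 1 is achievable: Logic=day 4; Topology=day 3; Networks=day 1; Physics=day 5; Statistics=day 2.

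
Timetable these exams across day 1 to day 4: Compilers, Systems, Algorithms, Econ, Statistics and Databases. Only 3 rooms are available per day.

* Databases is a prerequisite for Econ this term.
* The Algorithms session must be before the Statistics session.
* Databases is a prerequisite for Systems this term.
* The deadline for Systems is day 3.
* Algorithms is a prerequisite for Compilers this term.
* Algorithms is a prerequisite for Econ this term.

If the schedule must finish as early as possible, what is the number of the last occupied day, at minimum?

3

The precedence chain requires at least 2 distinct days.
With at most 3 per day and 6 exams, at least 2 days are needed.
Could 2 days be enough, i.e. nothing placed later than day 2? No: Systems's window within 2 days is {day 1, day 2}; Econ must come after Algorithms (at day 1 or later) → {day 2}; Algorithms must come before Econ (at day 2 or earlier) → {day 1}; Statistics must come after Algorithms (at day 1 or later) → {day 2}; Compilers must come after Algorithms (at day 1 or later) → {day 2}; Databases must come before Econ (at day 2 or earlier) → {day 1}; Systems must come after Databases (at day 1 or later) → {day 2}; that puts Compilers, Systems, Econ and Statistics all in day 2 — more than 3 per day.
So 2 days is not enough.
3 works (last occupied day: day 3): for example Systems -> day 2; Econ -> day 2; Algorithms -> day 1; Compilers -> day 2; Statistics -> day 3; Databases -> day 1.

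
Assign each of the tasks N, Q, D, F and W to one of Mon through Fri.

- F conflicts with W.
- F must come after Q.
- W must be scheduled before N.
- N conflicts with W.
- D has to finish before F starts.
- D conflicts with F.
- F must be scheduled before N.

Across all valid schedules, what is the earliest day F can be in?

Precedence pushes F to at least Tue; downstream work caps F at Thu.
F at Tue is achievable: Q -> Mon, D -> Mon, W -> Mon, F -> Tue, N -> Wed.

Tue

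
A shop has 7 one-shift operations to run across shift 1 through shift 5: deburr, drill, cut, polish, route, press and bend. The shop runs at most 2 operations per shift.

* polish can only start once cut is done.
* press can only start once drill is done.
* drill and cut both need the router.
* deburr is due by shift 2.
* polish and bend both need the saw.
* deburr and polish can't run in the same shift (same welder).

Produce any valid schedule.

route -> shift 3, deburr -> shift 1, polish -> shift 3, bend -> shift 4, press -> shift 2, cut -> shift 2, drill -> shift 1

Checking: drill(shift 1) before press(shift 2); cut(shift 2) before polish(shift 3); deburr(shift 1) != polish(shift 3); drill(shift 1) != cut(shift 2); polish(shift 3) != bend(shift 4); deburr=shift 1 in [shift 1,shift 2]; max 2 per shift (cap 2).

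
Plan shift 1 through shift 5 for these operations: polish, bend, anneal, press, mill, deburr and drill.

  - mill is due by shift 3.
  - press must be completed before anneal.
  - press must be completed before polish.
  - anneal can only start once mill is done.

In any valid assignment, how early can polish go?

Precedence pushes polish to at least shift 2.
polish at shift 2 is achievable: mill=shift 1; anneal=shift 2; polish=shift 2; drill=shift 1; bend=shift 1; press=shift 1; deburr=shift 1.

shift 2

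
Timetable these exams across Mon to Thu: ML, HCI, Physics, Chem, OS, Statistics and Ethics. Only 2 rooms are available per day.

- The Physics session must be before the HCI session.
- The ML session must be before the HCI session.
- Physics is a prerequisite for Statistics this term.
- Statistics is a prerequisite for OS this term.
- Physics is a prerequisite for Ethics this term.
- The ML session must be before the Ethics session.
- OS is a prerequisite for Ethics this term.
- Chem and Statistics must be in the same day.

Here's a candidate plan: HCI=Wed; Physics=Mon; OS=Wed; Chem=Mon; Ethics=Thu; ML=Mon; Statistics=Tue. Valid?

The Physics session must be before the HCI session — holds.
The ML session must be before the Ethics session — holds.
Physics is a prerequisite for Statistics this term — holds.
The ML session must be before the HCI session — holds.
Only 2 rooms are available per day — violated.
Statistics is a prerequisite for OS this term — holds.
Chem and Statistics must be in the same day — violated.
Physics is a prerequisite for Ethics this term — holds.
OS is a prerequisite for Ethics this term — holds.

No — it violates: Only 2 rooms are available per day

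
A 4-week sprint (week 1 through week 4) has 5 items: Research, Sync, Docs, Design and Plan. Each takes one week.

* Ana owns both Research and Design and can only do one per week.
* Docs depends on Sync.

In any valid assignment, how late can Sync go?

Downstream work caps Sync at week 3.
Sync at week 3 is achievable: Plan in week 1, Research in week 1, Docs in week 4, Sync in week 3, Design in week 2.

week 3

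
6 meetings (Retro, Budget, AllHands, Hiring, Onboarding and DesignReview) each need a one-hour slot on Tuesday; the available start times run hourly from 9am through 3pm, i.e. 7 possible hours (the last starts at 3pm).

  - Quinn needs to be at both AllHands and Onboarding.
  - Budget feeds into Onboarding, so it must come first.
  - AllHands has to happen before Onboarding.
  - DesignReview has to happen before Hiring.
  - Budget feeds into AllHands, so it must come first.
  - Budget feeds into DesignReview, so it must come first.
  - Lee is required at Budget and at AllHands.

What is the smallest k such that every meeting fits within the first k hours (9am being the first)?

The precedence chain requires at least 3 distinct hours.
3 works (last occupied hour: 11am): for example AllHands in 10am; Onboarding in 11am; Retro in 9am; Budget in 9am; DesignReview in 10am; Hiring in 11am.

3 hours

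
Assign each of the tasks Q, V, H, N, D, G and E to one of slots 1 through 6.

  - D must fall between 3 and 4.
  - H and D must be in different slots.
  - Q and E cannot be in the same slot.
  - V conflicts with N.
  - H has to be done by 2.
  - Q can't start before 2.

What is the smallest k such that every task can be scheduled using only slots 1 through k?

3 slots

D can't be placed before 3, so the schedule must run through at least slot 3.
3 works (last occupied slot: 3): for example D -> 3; H -> 1; G -> 1; N -> 2; Q -> 2; E -> 1; V -> 1.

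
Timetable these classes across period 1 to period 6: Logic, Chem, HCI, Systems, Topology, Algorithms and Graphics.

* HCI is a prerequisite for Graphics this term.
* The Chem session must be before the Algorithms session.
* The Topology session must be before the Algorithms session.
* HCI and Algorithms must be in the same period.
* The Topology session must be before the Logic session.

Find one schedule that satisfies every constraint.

Systems=period 1, Logic=period 2, Chem=period 1, Graphics=period 3, Topology=period 1, HCI=period 2, Algorithms=period 2

Checking: Topology(period 1) before Logic(period 2); Chem(period 1) before Algorithms(period 2); Topology(period 1) before Algorithms(period 2); HCI(period 2) before Graphics(period 3); HCI = Algorithms = period 2.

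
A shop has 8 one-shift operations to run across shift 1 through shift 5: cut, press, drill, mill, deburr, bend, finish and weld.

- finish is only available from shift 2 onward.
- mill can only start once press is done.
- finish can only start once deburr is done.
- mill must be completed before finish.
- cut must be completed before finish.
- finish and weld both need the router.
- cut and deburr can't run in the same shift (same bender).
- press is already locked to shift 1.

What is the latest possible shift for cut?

shift 4

Downstream work caps cut at shift 4.
cut at shift 4 is achievable: weld=shift 1, bend=shift 1, drill=shift 1, deburr=shift 1, cut=shift 4, mill=shift 2, finish=shift 5, press=shift 1.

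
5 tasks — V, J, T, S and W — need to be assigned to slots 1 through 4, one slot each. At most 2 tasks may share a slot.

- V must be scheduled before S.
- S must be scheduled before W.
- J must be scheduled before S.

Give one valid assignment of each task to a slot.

T -> 2; V -> 1; W -> 3; J -> 1; S -> 2

Checking: J(1) before S(2); S(2) before W(3); V(1) before S(2); max 2 per slot (cap 2).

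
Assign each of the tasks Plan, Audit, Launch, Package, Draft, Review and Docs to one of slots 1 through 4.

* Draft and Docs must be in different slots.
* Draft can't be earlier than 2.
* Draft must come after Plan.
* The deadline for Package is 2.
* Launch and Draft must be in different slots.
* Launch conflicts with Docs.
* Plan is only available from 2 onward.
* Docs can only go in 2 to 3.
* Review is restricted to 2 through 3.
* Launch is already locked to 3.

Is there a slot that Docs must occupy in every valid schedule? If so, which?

2

Docs's window is 2–3.
Launch is fixed at 3, and Docs can't share a slot with Launch.
So Docs must be 2.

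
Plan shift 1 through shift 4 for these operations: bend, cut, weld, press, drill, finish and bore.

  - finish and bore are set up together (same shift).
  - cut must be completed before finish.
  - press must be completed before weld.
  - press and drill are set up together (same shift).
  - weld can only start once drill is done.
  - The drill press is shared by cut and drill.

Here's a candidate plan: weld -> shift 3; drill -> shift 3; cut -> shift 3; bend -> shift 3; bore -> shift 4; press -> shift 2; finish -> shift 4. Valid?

cut must be completed before finish — holds.
finish and bore are set up together (same shift) — holds.
press and drill are set up together (same shift) — violated.
press must be completed before weld — holds.
The drill press is shared by cut and drill — violated.
weld can only start once drill is done — violated.

Invalid. The drill press is shared by cut and drill.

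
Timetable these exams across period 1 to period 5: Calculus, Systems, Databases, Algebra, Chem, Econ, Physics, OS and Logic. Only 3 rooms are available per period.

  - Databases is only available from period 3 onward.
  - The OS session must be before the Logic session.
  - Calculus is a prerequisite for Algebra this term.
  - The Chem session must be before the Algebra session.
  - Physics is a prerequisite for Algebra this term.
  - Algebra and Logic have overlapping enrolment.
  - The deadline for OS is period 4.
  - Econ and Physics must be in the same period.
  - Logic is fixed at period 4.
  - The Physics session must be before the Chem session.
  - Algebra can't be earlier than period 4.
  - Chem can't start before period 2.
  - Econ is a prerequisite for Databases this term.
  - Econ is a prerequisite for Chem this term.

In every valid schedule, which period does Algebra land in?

period 5

Algebra's window is period 4–period 5.
Logic is fixed at period 4, and Algebra can't share a period with Logic.
So Algebra must be period 5.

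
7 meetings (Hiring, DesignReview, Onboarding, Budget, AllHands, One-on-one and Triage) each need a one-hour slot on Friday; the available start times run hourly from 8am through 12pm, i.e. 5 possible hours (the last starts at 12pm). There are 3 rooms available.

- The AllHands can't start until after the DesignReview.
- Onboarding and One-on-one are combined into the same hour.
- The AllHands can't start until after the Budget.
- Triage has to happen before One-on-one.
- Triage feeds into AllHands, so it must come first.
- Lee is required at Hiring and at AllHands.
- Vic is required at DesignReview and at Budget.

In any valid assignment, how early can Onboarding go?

9am

Onboarding must be in the same hour as One-on-one, which can't be before 9am, so Onboarding is at least 9am.
Onboarding at 9am is achievable: Onboarding -> 9am, One-on-one -> 9am, Hiring -> 8am, DesignReview -> 8am, Triage -> 8am, AllHands -> 10am, Budget -> 9am.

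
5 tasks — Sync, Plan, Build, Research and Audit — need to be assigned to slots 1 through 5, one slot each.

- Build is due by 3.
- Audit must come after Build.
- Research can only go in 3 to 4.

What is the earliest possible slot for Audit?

2

Precedence pushes Audit to at least 2.
Audit at 2 is achievable: Audit=2, Build=1, Plan=1, Research=3, Sync=1.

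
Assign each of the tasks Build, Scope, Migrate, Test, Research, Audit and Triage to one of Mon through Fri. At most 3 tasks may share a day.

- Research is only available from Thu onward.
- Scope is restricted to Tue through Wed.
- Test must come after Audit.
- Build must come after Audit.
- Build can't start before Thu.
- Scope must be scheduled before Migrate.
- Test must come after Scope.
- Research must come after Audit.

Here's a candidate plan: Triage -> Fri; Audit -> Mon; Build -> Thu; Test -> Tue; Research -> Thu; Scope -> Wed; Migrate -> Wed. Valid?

Scope must be scheduled before Migrate — violated.
Research is only available from Thu onward — holds.
Scope is restricted to Tue through Wed — holds.
Test must come after Scope — violated.
Research must come after Audit — holds.
At most 3 tasks may share a day — holds.
Build can't start before Thu — holds.
Test must come after Audit — holds.
Build must come after Audit — holds.

No — it violates: Test must come after Scope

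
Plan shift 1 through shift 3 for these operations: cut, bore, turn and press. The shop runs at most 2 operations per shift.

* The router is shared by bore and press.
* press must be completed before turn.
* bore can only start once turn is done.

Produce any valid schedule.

bore -> shift 3; cut -> shift 1; press -> shift 1; turn -> shift 2

Checking: turn(shift 2) before bore(shift 3); press(shift 1) before turn(shift 2); bore(shift 3) != press(shift 1); max 2 per shift (cap 2).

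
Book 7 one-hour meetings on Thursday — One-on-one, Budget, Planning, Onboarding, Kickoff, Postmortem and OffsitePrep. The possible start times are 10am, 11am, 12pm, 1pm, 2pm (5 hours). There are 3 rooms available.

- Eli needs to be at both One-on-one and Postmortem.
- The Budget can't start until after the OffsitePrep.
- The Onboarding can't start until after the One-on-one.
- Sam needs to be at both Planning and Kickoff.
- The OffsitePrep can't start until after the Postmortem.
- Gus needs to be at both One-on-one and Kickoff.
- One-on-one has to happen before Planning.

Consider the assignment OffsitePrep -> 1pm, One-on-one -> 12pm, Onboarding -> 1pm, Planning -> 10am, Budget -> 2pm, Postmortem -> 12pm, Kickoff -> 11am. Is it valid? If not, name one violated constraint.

There are 3 rooms available — holds.
Gus needs to be at both One-on-one and Kickoff — holds.
One-on-one has to happen before Planning — violated.
Sam needs to be at both Planning and Kickoff — holds.
Eli needs to be at both One-on-one and Postmortem — violated.
The Budget can't start until after the OffsitePrep — holds.
The Onboarding can't start until after the One-on-one — holds.
The OffsitePrep can't start until after the Postmortem — holds.

No — it violates: One-on-one has to happen before Planning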